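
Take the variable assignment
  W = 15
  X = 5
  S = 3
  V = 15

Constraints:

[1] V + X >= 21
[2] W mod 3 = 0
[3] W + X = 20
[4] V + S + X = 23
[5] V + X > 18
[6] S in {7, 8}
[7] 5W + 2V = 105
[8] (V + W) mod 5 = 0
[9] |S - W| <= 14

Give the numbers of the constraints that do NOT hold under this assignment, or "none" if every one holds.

[1] V + X = 15 + 5 = 20; 20 < 21, bound 21 not met  FAIL
[2] 15 mod 3 = 0  OK
[3] W + X = 15 + 5 = 20  OK
[4] V + S + X = 15 + 3 + 5 = 23  OK
[5] V + X = 15 + 5 = 20; 20 > 18  OK
[6] S = 3 is not in {7, 8}  FAIL
[7] 5W + 2V = 5(15) + 2(15) = 105  OK
[8] V + W = 30; 30 mod 5 = 0  OK
[9] |3 - 15| = 12; 12 ≤ 14  OK

Violated: 1 and 6.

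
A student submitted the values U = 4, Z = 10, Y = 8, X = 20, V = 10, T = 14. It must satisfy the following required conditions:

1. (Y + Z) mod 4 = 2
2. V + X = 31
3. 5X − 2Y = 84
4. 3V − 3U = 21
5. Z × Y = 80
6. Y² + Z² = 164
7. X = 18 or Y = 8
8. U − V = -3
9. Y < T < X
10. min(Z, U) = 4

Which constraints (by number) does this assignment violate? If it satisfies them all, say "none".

No — constraints 2, 4, and 8 are not satisfied.

1. Y + Z = 18; 18 mod 4 = 2  true
2. V + X = 10 + 20 = 30, not 31  false
3. 5X − 2Y = 5(20) − 2(8) = 84  true
4. 3V − 3U = 3(10) − 3(4) = 18, not 21  false
5. Z × Y = 10 × 8 = 80  true
6. Y² + Z² = 8² + 10² = 64 + 100 = 164  true
7. X = 20 ≠ 18, but Y = 8 = 8 (second disjunct)  true
8. U − V = 4 − 10 = -6, not -3  false
9. values 8 < 14 < 20  true
10. min(10, 4) = 4  true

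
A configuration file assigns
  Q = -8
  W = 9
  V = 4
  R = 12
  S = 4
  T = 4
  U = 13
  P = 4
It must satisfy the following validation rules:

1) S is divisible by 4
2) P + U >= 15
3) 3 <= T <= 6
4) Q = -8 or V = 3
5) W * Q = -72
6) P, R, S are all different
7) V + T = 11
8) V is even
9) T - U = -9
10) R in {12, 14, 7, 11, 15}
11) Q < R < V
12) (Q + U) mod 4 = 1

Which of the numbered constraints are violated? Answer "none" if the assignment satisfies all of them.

1) 4 / 4 = 1, so 4 divides 4 — holds.
2) P + U = 4 + 13 = 17; 17 ≥ 15 — holds.
3) T = 4 lies in [3, 6] — holds.
4) Q = -8 = -8 (first disjunct) — holds.
5) W * Q = 9 * (-8) = -72 — holds.
6) P = S = 4, not all different — does not hold.
7) V + T = 4 + 4 = 8, not 11 — does not hold.
8) V = 4 is even — holds.
9) T - U = 4 - 13 = -9 — holds.
10) R = 12 is in {12, 14, 7, 11, 15} — holds.
11) values -8, 12, 4; R = 12 is not < V = 4 — does not hold.
12) Q + U = 5; 5 mod 4 = 1 — holds.

Constraints 6, 7, and 11 do not hold.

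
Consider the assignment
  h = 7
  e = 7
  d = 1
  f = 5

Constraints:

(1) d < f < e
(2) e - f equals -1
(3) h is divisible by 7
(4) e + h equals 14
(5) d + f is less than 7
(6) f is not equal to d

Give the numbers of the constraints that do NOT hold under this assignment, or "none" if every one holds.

(1) values 1 < 5 < 7 — holds.
(2) e - f = 7 - 5 = 2, not -1 — does not hold.
(3) 7 / 7 = 1, so 7 divides 7 — holds.
(4) e + h = 7 + 7 = 14 — holds.
(5) d + f = 1 + 5 = 6; 6 < 7 — holds.
(6) f = 5, d = 1; distinct — holds.

Constraint 2 is violated.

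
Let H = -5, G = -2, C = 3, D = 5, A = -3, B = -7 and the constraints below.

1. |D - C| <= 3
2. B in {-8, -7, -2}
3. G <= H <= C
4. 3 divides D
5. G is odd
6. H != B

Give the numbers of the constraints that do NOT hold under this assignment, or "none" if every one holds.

The assignment fails constraints 3, 4, and 5.

1. |5 - 3| = 2; 2 ≤ 3  OK
2. B = -7 is in {-8, -7, -2}  OK
3. values -2, -5, 3; G = -2 is not <= H = -5  FAIL
4. 5 = 3*1 + 2, so 3 does not divide 5  FAIL
5. G = -2 is even  FAIL
6. H = -5, B = -7; distinct  OK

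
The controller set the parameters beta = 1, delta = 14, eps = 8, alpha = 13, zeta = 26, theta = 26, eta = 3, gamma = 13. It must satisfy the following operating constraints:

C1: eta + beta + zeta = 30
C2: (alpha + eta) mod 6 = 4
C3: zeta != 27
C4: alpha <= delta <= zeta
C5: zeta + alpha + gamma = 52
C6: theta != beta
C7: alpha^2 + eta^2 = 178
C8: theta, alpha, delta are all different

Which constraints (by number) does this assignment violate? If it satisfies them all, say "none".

No violations.

C1: eta + beta + zeta = 3 + 1 + 26 = 30  holds
C2: alpha + eta = 16; 16 mod 6 = 4  holds
C3: zeta = 26, and 26 ≠ 27  holds
C4: values 13 <= 14 <= 26  holds
C5: zeta + alpha + gamma = 26 + 13 + 13 = 52  holds
C6: theta = 26, beta = 1; distinct  holds
C7: alpha^2 + eta^2 = 13^2 + 3^2 = 169 + 9 = 178  holds
C8: values 26, 13, 14 are pairwise distinct  holds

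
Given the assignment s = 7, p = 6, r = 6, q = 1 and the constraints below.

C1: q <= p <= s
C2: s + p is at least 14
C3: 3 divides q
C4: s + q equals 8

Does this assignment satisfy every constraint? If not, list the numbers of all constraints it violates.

The assignment fails constraints 2, 3.

C1: values 1 <= 6 <= 7  OK
C2: s + p = 7 + 6 = 13; 13 < 14, bound 14 not met  FAIL
C3: 1 = 3*0 + 1, so 3 does not divide 1  FAIL
C4: s + q = 7 + 1 = 8  OK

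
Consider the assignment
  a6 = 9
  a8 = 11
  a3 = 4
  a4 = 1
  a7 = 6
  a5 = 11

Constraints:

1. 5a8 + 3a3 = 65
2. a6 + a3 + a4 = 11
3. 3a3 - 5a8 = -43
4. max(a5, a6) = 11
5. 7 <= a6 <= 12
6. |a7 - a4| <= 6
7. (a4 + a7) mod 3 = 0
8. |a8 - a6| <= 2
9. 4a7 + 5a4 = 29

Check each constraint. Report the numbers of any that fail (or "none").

Constraints 1, 2, and 7 do not hold.

1. 5a8 + 3a3 = 5(11) + 3(4) = 67, not 65 — violated.
2. a6 + a3 + a4 = 9 + 4 + 1 = 14, not 11 — violated.
3. 3a3 - 5a8 = 3(4) - 5(11) = -43 — OK.
4. max(11, 9) = 11 — OK.
5. a6 = 9 lies in [7, 12] — OK.
6. |6 - 1| = 5; 5 ≤ 6 — OK.
7. a4 + a7 = 7; 7 mod 3 = 1, not 0 — violated.
8. |11 - 9| = 2; 2 ≤ 2 — OK.
9. 4a7 + 5a4 = 4(6) + 5(1) = 29 — OK.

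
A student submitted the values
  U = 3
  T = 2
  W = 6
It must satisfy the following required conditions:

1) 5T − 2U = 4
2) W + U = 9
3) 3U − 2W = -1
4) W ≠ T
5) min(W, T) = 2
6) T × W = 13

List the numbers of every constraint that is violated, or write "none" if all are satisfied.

1) 5T − 2U = 5(2) − 2(3) = 4 — holds.
2) W + U = 6 + 3 = 9 — holds.
3) 3U − 2W = 3(3) − 2(6) = -3, not -1 — does not hold.
4) W = 6, T = 2; distinct — holds.
5) min(6, 2) = 2 — holds.
6) T × W = 2 × 6 = 12, not 13 — does not hold.

No — constraints 3, 6 are not satisfied.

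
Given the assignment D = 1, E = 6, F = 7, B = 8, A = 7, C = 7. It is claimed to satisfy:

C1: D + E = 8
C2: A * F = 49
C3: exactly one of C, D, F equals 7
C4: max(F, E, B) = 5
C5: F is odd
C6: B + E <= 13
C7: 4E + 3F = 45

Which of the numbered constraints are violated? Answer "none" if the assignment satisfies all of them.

The assignment fails constraints 1, 3, 4, and 6.

C1: D + E = 1 + 6 = 7, not 8 — violated.
C2: A * F = 7 * 7 = 49 — satisfied.
C3: C=7, D=1, F=7; 2 of them equal 7, not exactly one — violated.
C4: max(7, 6, 8) = 8, not 5 — violated.
C5: F = 7 is odd — satisfied.
C6: B + E = 8 + 6 = 14; 14 > 13, bound 13 not met — violated.
C7: 4E + 3F = 4(6) + 3(7) = 45 — satisfied.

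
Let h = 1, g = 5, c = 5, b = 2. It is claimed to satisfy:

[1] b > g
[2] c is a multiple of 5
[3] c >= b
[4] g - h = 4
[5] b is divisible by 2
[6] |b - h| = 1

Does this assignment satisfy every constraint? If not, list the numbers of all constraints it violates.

[1] b = 2, g = 5; 2 ≤ 5 (want >)  false
[2] 5 / 5 = 1, so 5 divides 5  true
[3] c = 5, b = 2; 5 ≥ 2  true
[4] g - h = 5 - 1 = 4  true
[5] 2 / 2 = 1, so 2 divides 2  true
[6] |2 - 1| = 1  true

No — constraint 1 is not satisfied.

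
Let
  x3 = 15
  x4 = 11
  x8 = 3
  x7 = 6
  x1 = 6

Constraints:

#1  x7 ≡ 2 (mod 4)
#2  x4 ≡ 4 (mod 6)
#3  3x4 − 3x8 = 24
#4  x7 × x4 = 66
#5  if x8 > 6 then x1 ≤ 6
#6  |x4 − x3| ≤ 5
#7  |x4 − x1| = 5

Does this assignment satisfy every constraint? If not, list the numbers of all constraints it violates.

Constraint 2 does not hold.

#1 6 mod 4 = 2  ✓
#2 11 mod 6 = 5, not 4  ✗
#3 3x4 − 3x8 = 3(11) − 3(3) = 24  ✓
#4 x7 × x4 = 6 × 11 = 66  ✓
#5 x8 = 3, not > 6; antecedent false, conditional vacuously true  ✓
#6 |11 − 15| = 4; 4 ≤ 5  ✓
#7 |11 − 6| = 5  ✓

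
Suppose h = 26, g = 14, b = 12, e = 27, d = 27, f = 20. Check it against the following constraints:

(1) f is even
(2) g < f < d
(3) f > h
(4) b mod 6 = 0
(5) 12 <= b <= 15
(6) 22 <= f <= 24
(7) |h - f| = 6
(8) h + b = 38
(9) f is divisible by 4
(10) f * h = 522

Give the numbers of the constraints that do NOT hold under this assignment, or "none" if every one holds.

(1) f = 20 is even — satisfied.
(2) values 14 < 20 < 27 — satisfied.
(3) f = 20, h = 26; 20 ≤ 26 (want >) — violated.
(4) 12 mod 6 = 0 — satisfied.
(5) b = 12 lies in [12, 15] — satisfied.
(6) f = 20 is outside [22, 24] — violated.
(7) |26 - 20| = 6 — satisfied.
(8) h + b = 26 + 12 = 38 — satisfied.
(9) 20 / 4 = 5, so 4 divides 20 — satisfied.
(10) f * h = 20 * 26 = 520, not 522 — violated.

The assignment fails constraints 3, 6, 10.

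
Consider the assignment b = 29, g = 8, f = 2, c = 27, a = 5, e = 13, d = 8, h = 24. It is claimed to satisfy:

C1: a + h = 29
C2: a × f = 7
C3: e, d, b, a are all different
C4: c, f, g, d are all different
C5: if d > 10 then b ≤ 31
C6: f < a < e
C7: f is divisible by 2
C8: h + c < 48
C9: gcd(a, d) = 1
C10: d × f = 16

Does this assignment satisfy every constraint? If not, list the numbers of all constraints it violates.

C1: a + h = 5 + 24 = 29 — satisfied.
C2: a × f = 5 × 2 = 10, not 7 — violated.
C3: values 13, 8, 29, 5 are pairwise distinct — satisfied.
C4: g = d = 8, not all different — violated.
C5: d = 8, not > 10; antecedent false, conditional vacuously true — satisfied.
C6: values 2 < 5 < 13 — satisfied.
C7: 2 / 2 = 1, so 2 divides 2 — satisfied.
C8: h + c = 24 + 27 = 51; 51 ≥ 48, bound 48 not met — violated.
C9: gcd(5, 8) = 1 — satisfied.
C10: d × f = 8 × 2 = 16 — satisfied.

Violated: 2, 4, 8.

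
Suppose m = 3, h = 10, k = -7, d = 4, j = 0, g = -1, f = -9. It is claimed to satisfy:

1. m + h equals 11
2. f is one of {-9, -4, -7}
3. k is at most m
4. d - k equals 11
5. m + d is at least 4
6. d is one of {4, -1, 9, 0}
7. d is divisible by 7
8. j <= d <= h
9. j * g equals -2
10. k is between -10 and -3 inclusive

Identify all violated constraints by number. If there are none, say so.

1. m + h = 3 + 10 = 13, not 11  ✗
2. f = -9 is in {-9, -4, -7}  ✓
3. k = -7, m = 3; -7 ≤ 3  ✓
4. d - k = 4 - (-7) = 11  ✓
5. m + d = 3 + 4 = 7; 7 ≥ 4  ✓
6. d = 4 is in {4, -1, 9, 0}  ✓
7. 4 = 7*0 + 4, so 7 does not divide 4  ✗
8. values 0 <= 4 <= 10  ✓
9. j * g = 0 * (-1) = 0, not -2  ✗
10. k = -7 lies in [-10, -3]  ✓

Constraints 1, 7, and 9 do not hold.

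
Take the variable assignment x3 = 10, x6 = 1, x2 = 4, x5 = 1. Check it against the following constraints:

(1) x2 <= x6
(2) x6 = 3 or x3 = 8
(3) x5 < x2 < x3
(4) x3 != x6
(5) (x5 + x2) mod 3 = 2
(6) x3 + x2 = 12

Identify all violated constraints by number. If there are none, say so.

(1) x2 = 4, x6 = 1; 4 > 1 (want ≤)  fails
(2) x6 = 1 ≠ 3 and x3 = 10 ≠ 8; both disjuncts false  fails
(3) values 1 < 4 < 10  holds
(4) x3 = 10, x6 = 1; distinct  holds
(5) x5 + x2 = 5; 5 mod 3 = 2  holds
(6) x3 + x2 = 10 + 4 = 14, not 12  fails

The assignment fails constraints 1, 2, and 6.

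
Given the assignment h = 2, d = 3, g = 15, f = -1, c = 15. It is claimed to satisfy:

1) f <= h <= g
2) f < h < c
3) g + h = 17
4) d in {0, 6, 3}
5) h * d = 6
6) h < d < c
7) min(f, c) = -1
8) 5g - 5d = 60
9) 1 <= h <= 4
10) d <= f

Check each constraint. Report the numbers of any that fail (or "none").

1) values -1 <= 2 <= 15 — holds.
2) values -1 < 2 < 15 — holds.
3) g + h = 15 + 2 = 17 — holds.
4) d = 3 is in {0, 6, 3} — holds.
5) h * d = 2 * 3 = 6 — holds.
6) values 2 < 3 < 15 — holds.
7) min(-1, 15) = -1 — holds.
8) 5g - 5d = 5(15) - 5(3) = 60 — holds.
9) h = 2 lies in [1, 4] — holds.
10) d = 3, f = -1; 3 > -1 (want ≤) — fails.

Violated: 10.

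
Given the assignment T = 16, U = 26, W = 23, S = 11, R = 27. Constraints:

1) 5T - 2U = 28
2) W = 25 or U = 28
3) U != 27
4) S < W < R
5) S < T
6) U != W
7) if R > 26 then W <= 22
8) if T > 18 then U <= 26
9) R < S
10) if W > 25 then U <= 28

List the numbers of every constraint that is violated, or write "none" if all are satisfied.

Constraints 2, 7, 9 do not hold.

1) 5T - 2U = 5(16) - 2(26) = 28 — satisfied.
2) W = 23 ≠ 25 and U = 26 ≠ 28; both disjuncts false — violated.
3) U = 26, and 26 ≠ 27 — satisfied.
4) values 11 < 23 < 27 — satisfied.
5) S = 11, T = 16; 11 < 16 — satisfied.
6) U = 26, W = 23; distinct — satisfied.
7) R = 27 > 26, so we need W ≤ 22; but W = 23 > 22 — violated.
8) T = 16, not > 18; antecedent false, conditional vacuously true — satisfied.
9) R = 27, S = 11; 27 ≥ 11 (want <) — violated.
10) W = 23, not > 25; antecedent false, conditional vacuously true — satisfied.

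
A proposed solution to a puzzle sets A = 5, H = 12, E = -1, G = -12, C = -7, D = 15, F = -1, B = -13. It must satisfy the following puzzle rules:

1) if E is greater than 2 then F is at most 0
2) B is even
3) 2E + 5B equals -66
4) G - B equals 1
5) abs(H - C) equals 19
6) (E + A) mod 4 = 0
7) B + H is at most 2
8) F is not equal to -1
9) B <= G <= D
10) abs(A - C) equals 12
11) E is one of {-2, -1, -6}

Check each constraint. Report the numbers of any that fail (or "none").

1) E = -1, not > 2; antecedent false, conditional vacuously true — satisfied.
2) B = -13 is odd — violated.
3) 2E + 5B = 2(-1) + 5(-13) = -67, not -66 — violated.
4) G - B = -12 - (-13) = 1 — satisfied.
5) abs(12 - (-7)) = 19 — satisfied.
6) E + A = 4; 4 mod 4 = 0 — satisfied.
7) B + H = -13 + 12 = -1; -1 ≤ 2 — satisfied.
8) F = -1, but -1 is required to differ — violated.
9) values -13 <= -12 <= 15 — satisfied.
10) abs(5 - (-7)) = 12 — satisfied.
11) E = -1 is in {-2, -1, -6} — satisfied.

Violated: 2, 3, 8.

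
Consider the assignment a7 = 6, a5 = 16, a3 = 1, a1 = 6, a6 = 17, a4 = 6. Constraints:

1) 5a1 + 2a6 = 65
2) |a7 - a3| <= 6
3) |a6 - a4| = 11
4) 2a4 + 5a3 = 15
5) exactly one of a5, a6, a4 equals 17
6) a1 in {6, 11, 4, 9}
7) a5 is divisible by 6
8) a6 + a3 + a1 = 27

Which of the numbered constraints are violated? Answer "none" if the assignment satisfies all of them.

1) 5a1 + 2a6 = 5(6) + 2(17) = 64, not 65 — does not hold.
2) |6 - 1| = 5; 5 ≤ 6 — holds.
3) |17 - 6| = 11 — holds.
4) 2a4 + 5a3 = 2(6) + 5(1) = 17, not 15 — does not hold.
5) a5=16, a6=17, a4=6; 1 of them equals 17 — holds.
6) a1 = 6 is in {6, 11, 4, 9} — holds.
7) 16 = 6*2 + 4, so 6 does not divide 16 — does not hold.
8) a6 + a3 + a1 = 17 + 1 + 6 = 24, not 27 — does not hold.

No — constraints 1, 4, 7, and 8 are not satisfied.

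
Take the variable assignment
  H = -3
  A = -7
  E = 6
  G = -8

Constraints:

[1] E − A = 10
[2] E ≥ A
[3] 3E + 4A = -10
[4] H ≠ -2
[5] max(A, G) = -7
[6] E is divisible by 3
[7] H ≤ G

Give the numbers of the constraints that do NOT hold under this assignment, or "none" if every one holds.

Violated: 1 and 7.

[1] E − A = 6 − (-7) = 13, not 10  false
[2] E = 6, A = -7; 6 ≥ -7  true
[3] 3E + 4A = 3(6) + 4(-7) = -10  true
[4] H = -3, and -3 ≠ -2  true
[5] max(-7, -8) = -7  true
[6] 6 / 3 = 2, so 3 divides 6  true
[7] H = -3, G = -8; -3 > -8 (want ≤)  false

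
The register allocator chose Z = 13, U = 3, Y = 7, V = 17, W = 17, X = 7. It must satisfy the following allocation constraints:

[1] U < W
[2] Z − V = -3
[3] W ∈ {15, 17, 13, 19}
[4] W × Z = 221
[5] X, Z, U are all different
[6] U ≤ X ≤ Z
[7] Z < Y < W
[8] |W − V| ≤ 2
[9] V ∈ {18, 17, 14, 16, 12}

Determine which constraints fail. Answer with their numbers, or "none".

No — constraints 2 and 7 are not satisfied.

[1] U = 3, W = 17; 3 < 17 — holds.
[2] Z − V = 13 − 17 = -4, not -3 — does not hold.
[3] W = 17 is in {15, 17, 13, 19} — holds.
[4] W × Z = 17 × 13 = 221 — holds.
[5] values 7, 13, 3 are pairwise distinct — holds.
[6] values 3 ≤ 7 ≤ 13 — holds.
[7] values 13, 7, 17; Z = 13 is not < Y = 7 — does not hold.
[8] |17 − 17| = 0; 0 ≤ 2 — holds.
[9] V = 17 is in {18, 17, 14, 16, 12} — holds.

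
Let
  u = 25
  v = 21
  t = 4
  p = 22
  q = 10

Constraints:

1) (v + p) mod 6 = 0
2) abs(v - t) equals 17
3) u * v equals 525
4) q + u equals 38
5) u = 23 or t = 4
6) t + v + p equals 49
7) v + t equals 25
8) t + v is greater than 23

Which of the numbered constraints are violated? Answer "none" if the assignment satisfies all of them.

1) v + p = 43; 43 mod 6 = 1, not 0  ✘
2) abs(21 - 4) = 17  ✔
3) u * v = 25 * 21 = 525  ✔
4) q + u = 10 + 25 = 35, not 38  ✘
5) u = 25 ≠ 23, but t = 4 = 4 (second disjunct)  ✔
6) t + v + p = 4 + 21 + 22 = 47, not 49  ✘
7) v + t = 21 + 4 = 25  ✔
8) t + v = 4 + 21 = 25; 25 > 23  ✔

No — constraints 1, 4, 6 are not satisfied.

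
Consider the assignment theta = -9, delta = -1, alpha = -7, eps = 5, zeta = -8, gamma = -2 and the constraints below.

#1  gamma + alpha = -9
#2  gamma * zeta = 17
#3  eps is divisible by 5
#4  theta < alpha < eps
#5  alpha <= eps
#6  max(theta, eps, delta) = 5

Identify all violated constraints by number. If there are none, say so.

#1 gamma + alpha = -2 + (-7) = -9 — OK.
#2 gamma * zeta = -2 * (-8) = 16, not 17 — violated.
#3 5 / 5 = 1, so 5 divides 5 — OK.
#4 values -9 < -7 < 5 — OK.
#5 alpha = -7, eps = 5; -7 ≤ 5 — OK.
#6 max(-9, 5, -1) = 5 — OK.

Constraint 2 is violated.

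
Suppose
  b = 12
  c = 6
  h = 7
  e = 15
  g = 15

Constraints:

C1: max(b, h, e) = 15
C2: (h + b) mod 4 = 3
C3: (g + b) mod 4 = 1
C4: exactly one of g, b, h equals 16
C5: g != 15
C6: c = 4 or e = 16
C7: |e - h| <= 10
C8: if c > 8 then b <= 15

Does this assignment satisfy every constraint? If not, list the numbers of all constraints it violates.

No — constraints 3, 4, 5, and 6 are not satisfied.

C1: max(12, 7, 15) = 15 — OK.
C2: h + b = 19; 19 mod 4 = 3 — OK.
C3: g + b = 27; 27 mod 4 = 3, not 1 — violated.
C4: g=15, b=12, h=7; 0 of them equal 16, not exactly one — violated.
C5: g = 15, but 15 is required to differ — violated.
C6: c = 6 ≠ 4 and e = 15 ≠ 16; both disjuncts false — violated.
C7: |15 - 7| = 8; 8 ≤ 10 — OK.
C8: c = 6, not > 8; antecedent false, conditional vacuously true — OK.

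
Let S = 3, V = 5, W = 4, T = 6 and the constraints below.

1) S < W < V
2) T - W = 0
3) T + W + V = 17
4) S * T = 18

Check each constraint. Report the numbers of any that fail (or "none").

1) values 3 < 4 < 5 — holds.
2) T - W = 6 - 4 = 2, not 0 — fails.
3) T + W + V = 6 + 4 + 5 = 15, not 17 — fails.
4) S * T = 3 * 6 = 18 — holds.

Constraints 2, 3 are violated.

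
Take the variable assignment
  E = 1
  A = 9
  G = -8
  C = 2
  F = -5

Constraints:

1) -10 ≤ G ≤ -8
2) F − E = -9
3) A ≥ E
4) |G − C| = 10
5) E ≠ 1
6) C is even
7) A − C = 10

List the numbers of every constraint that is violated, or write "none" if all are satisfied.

No — constraints 2, 5, 7 are not satisfied.

1) G = -8 lies in [-10, -8] — holds.
2) F − E = -5 − 1 = -6, not -9 — does not hold.
3) A = 9, E = 1; 9 ≥ 1 — holds.
4) |-8 − 2| = 10 — holds.
5) E = 1, but 1 is required to differ — does not hold.
6) C = 2 is even — holds.
7) A − C = 9 − 2 = 7, not 10 — does not hold.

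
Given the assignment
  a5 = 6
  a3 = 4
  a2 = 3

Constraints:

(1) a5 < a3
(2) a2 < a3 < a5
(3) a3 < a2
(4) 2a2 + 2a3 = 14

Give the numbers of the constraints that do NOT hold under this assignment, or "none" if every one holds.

(1) a5 = 6, a3 = 4; 6 ≥ 4 (want <)  false
(2) values 3 < 4 < 6  true
(3) a3 = 4, a2 = 3; 4 ≥ 3 (want <)  false
(4) 2a2 + 2a3 = 2(3) + 2(4) = 14  true

No — constraints 1 and 3 are not satisfied.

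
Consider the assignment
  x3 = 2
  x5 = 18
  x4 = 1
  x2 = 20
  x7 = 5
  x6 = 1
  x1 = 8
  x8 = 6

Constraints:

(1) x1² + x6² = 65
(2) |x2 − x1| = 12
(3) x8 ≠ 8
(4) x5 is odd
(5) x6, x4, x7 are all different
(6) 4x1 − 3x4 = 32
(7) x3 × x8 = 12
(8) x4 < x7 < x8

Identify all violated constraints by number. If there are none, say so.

The assignment fails constraints 4, 5, and 6.

(1) x1² + x6² = 8² + 1² = 64 + 1 = 65  ✔
(2) |20 − 8| = 12  ✔
(3) x8 = 6, and 6 ≠ 8  ✔
(4) x5 = 18 is even  ✘
(5) x6 = x4 = 1, not all different  ✘
(6) 4x1 − 3x4 = 4(8) − 3(1) = 29, not 32  ✘
(7) x3 × x8 = 2 × 6 = 12  ✔
(8) values 1 < 5 < 6  ✔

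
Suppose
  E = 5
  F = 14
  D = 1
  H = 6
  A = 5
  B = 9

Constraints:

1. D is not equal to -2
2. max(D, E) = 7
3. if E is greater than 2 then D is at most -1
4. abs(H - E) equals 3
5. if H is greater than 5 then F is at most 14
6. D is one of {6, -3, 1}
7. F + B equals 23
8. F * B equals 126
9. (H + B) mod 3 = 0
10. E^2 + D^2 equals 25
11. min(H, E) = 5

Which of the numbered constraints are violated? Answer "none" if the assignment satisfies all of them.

1. D = 1, and 1 ≠ -2  true
2. max(1, 5) = 5, not 7  false
3. E = 5 > 2, so we need D ≤ -1; but D = 1 > -1  false
4. abs(6 - 5) = 1, not 3  false
5. H = 6 > 5, so we need F ≤ 14; F = 14 ≤ 14  true
6. D = 1 is in {6, -3, 1}  true
7. F + B = 14 + 9 = 23  true
8. F * B = 14 * 9 = 126  true
9. H + B = 15; 15 mod 3 = 0  true
10. E^2 + D^2 = 5^2 + 1^2 = 25 + 1 = 26, not 25  false
11. min(6, 5) = 5  true

No — constraints 2, 3, 4, 10 are not satisfied.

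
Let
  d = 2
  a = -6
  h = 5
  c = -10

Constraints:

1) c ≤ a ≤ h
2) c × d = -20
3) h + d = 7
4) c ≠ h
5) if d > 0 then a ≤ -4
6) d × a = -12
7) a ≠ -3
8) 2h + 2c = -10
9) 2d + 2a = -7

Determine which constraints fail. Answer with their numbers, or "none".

1) values -10 ≤ -6 ≤ 5  holds
2) c × d = -10 × 2 = -20  holds
3) h + d = 5 + 2 = 7  holds
4) c = -10, h = 5; distinct  holds
5) d = 2 > 0, so we need a ≤ -4; a = -6 ≤ -4  holds
6) d × a = 2 × (-6) = -12  holds
7) a = -6, and -6 ≠ -3  holds
8) 2h + 2c = 2(5) + 2(-10) = -10  holds
9) 2d + 2a = 2(2) + 2(-6) = -8, not -7  fails

Violated: 9.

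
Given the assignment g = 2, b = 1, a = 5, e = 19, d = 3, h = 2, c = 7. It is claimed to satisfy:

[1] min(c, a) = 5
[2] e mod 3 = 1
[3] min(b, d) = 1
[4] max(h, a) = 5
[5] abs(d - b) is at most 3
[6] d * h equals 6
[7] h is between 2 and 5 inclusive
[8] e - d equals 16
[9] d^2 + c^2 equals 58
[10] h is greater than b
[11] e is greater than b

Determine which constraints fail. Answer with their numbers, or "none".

[1] min(7, 5) = 5 — OK.
[2] 19 mod 3 = 1 — OK.
[3] min(1, 3) = 1 — OK.
[4] max(2, 5) = 5 — OK.
[5] abs(3 - 1) = 2; 2 ≤ 3 — OK.
[6] d * h = 3 * 2 = 6 — OK.
[7] h = 2 lies in [2, 5] — OK.
[8] e - d = 19 - 3 = 16 — OK.
[9] d^2 + c^2 = 3^2 + 7^2 = 9 + 49 = 58 — OK.
[10] h = 2, b = 1; 2 > 1 — OK.
[11] e = 19, b = 1; 19 > 1 — OK.

None — every constraint holds.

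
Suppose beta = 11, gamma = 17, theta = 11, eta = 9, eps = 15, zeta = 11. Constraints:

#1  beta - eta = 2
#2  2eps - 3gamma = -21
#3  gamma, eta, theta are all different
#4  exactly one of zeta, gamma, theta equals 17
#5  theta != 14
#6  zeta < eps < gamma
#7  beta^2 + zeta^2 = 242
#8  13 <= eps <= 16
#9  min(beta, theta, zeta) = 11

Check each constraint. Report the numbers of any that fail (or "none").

#1 beta - eta = 11 - 9 = 2 — OK.
#2 2eps - 3gamma = 2(15) - 3(17) = -21 — OK.
#3 values 17, 9, 11 are pairwise distinct — OK.
#4 zeta=11, gamma=17, theta=11; 1 of them equals 17 — OK.
#5 theta = 11, and 11 ≠ 14 — OK.
#6 values 11 < 15 < 17 — OK.
#7 beta^2 + zeta^2 = 11^2 + 11^2 = 121 + 121 = 242 — OK.
#8 eps = 15 lies in [13, 16] — OK.
#9 min(11, 11, 11) = 11 — OK.

Yes — all constraints hold.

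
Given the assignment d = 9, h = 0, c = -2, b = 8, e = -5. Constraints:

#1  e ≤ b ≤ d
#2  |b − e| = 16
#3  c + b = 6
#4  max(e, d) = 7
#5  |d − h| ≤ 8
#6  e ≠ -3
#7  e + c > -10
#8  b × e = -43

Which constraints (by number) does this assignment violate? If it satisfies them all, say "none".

#1 values -5 ≤ 8 ≤ 9 — OK.
#2 |8 − (-5)| = 13, not 16 — violated.
#3 c + b = -2 + 8 = 6 — OK.
#4 max(-5, 9) = 9, not 7 — violated.
#5 |9 − 0| = 9; 9 > 8, exceeds bound 8 — violated.
#6 e = -5, and -5 ≠ -3 — OK.
#7 e + c = -5 + (-2) = -7; -7 > -10 — OK.
#8 b × e = 8 × (-5) = -40, not -43 — violated.

Constraints 2, 4, 5, 8 do not hold.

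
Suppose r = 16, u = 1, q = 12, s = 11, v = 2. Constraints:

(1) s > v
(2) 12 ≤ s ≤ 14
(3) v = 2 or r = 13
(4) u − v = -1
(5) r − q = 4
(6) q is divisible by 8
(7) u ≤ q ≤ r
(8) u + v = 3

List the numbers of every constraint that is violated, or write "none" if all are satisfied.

No — constraints 2, 6 are not satisfied.

(1) s = 11, v = 2; 11 > 2 — holds.
(2) s = 11 is outside [12, 14] — fails.
(3) v = 2 = 2 (first disjunct) — holds.
(4) u − v = 1 − 2 = -1 — holds.
(5) r − q = 16 − 12 = 4 — holds.
(6) 12 = 8×1 + 4, so 8 does not divide 12 — fails.
(7) values 1 ≤ 12 ≤ 16 — holds.
(8) u + v = 1 + 2 = 3 — holds.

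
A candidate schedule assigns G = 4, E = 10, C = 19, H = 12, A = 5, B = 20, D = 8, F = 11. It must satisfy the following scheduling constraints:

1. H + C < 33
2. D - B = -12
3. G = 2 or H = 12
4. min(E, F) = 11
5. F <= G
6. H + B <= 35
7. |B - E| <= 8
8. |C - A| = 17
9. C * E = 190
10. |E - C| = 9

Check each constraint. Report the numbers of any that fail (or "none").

1. H + C = 12 + 19 = 31; 31 < 33 — holds.
2. D - B = 8 - 20 = -12 — holds.
3. G = 4 ≠ 2, but H = 12 = 12 (second disjunct) — holds.
4. min(10, 11) = 10, not 11 — does not hold.
5. F = 11, G = 4; 11 > 4 (want ≤) — does not hold.
6. H + B = 12 + 20 = 32; 32 ≤ 35 — holds.
7. |20 - 10| = 10; 10 > 8, exceeds bound 8 — does not hold.
8. |19 - 5| = 14, not 17 — does not hold.
9. C * E = 19 * 10 = 190 — holds.
10. |10 - 19| = 9 — holds.

Constraints 4, 5, 7, 8 do not hold.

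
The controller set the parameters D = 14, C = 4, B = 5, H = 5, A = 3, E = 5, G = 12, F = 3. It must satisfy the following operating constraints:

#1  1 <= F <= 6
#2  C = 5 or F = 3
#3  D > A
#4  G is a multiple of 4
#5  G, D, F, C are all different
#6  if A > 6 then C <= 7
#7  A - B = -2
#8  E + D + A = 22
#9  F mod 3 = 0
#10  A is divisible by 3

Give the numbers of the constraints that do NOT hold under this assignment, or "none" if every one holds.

#1 F = 3 lies in [1, 6] — holds.
#2 C = 4 ≠ 5, but F = 3 = 3 (second disjunct) — holds.
#3 D = 14, A = 3; 14 > 3 — holds.
#4 12 / 4 = 3, so 4 divides 12 — holds.
#5 values 12, 14, 3, 4 are pairwise distinct — holds.
#6 A = 3, not > 6; antecedent false, conditional vacuously true — holds.
#7 A - B = 3 - 5 = -2 — holds.
#8 E + D + A = 5 + 14 + 3 = 22 — holds.
#9 3 mod 3 = 0 — holds.
#10 3 / 3 = 1, so 3 divides 3 — holds.

All constraints are satisfied.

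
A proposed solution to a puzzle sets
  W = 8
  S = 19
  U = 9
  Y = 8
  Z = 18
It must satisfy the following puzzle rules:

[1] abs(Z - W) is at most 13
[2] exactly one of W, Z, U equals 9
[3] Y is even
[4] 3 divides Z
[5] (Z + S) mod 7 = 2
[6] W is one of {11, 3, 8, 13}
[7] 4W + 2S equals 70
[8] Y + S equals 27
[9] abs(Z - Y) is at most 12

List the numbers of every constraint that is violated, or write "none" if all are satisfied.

None — every constraint holds.

[1] abs(18 - 8) = 10; 10 ≤ 13  true
[2] W=8, Z=18, U=9; 1 of them equals 9  true
[3] Y = 8 is even  true
[4] 18 / 3 = 6, so 3 divides 18  true
[5] Z + S = 37; 37 mod 7 = 2  true
[6] W = 8 is in {11, 3, 8, 13}  true
[7] 4W + 2S = 4(8) + 2(19) = 70  true
[8] Y + S = 8 + 19 = 27  true
[9] abs(18 - 8) = 10; 10 ≤ 12  true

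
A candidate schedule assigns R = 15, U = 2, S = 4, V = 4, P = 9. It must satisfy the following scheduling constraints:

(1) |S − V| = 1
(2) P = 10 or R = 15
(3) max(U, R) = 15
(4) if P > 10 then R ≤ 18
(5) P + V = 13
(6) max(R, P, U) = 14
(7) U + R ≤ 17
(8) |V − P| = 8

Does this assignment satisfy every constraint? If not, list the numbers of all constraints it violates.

Constraints 1, 6, and 8 are violated.

(1) |4 − 4| = 0, not 1  fails
(2) P = 9 ≠ 10, but R = 15 = 15 (second disjunct)  holds
(3) max(2, 15) = 15  holds
(4) P = 9, not > 10; antecedent false, conditional vacuously true  holds
(5) P + V = 9 + 4 = 13  holds
(6) max(15, 9, 2) = 15, not 14  fails
(7) U + R = 2 + 15 = 17; 17 ≤ 17  holds
(8) |4 − 9| = 5, not 8  fails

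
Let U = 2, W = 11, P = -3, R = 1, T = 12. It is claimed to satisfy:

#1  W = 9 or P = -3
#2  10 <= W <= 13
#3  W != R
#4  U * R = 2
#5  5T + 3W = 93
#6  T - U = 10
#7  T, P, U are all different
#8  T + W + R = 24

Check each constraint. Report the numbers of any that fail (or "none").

The assignment satisfies every constraint.

#1 W = 11 ≠ 9, but P = -3 = -3 (second disjunct)  true
#2 W = 11 lies in [10, 13]  true
#3 W = 11, R = 1; distinct  true
#4 U * R = 2 * 1 = 2  true
#5 5T + 3W = 5(12) + 3(11) = 93  true
#6 T - U = 12 - 2 = 10  true
#7 values 12, -3, 2 are pairwise distinct  true
#8 T + W + R = 12 + 11 + 1 = 24  true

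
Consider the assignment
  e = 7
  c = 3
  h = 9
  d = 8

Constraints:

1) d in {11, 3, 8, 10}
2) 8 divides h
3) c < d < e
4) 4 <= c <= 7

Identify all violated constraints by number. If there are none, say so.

1) d = 8 is in {11, 3, 8, 10}  holds
2) 9 = 8*1 + 1, so 8 does not divide 9  fails
3) values 3, 8, 7; d = 8 is not < e = 7  fails
4) c = 3 is outside [4, 7]  fails

Violated: 2, 3, and 4.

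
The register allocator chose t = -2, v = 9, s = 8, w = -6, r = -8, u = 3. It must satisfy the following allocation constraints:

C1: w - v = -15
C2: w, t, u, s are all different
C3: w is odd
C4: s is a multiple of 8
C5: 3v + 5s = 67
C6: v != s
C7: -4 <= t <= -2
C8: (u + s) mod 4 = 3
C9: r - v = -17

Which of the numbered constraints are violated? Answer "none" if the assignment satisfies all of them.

C1: w - v = -6 - 9 = -15  true
C2: values -6, -2, 3, 8 are pairwise distinct  true
C3: w = -6 is even  false
C4: 8 / 8 = 1, so 8 divides 8  true
C5: 3v + 5s = 3(9) + 5(8) = 67  true
C6: v = 9, s = 8; distinct  true
C7: t = -2 lies in [-4, -2]  true
C8: u + s = 11; 11 mod 4 = 3  true
C9: r - v = -8 - 9 = -17  true

Constraint 3 does not hold.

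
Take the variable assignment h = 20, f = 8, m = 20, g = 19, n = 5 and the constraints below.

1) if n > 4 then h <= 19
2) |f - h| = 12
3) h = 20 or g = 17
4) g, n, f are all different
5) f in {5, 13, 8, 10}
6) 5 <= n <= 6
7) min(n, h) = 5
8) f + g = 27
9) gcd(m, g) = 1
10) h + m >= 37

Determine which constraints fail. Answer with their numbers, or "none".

No — constraint 1 is not satisfied.

1) n = 5 > 4, so we need h ≤ 19; but h = 20 > 19 — violated.
2) |8 - 20| = 12 — OK.
3) h = 20 = 20 (first disjunct) — OK.
4) values 19, 5, 8 are pairwise distinct — OK.
5) f = 8 is in {5, 13, 8, 10} — OK.
6) n = 5 lies in [5, 6] — OK.
7) min(5, 20) = 5 — OK.
8) f + g = 8 + 19 = 27 — OK.
9) gcd(20, 19) = 1 — OK.
10) h + m = 20 + 20 = 40; 40 ≥ 37 — OK.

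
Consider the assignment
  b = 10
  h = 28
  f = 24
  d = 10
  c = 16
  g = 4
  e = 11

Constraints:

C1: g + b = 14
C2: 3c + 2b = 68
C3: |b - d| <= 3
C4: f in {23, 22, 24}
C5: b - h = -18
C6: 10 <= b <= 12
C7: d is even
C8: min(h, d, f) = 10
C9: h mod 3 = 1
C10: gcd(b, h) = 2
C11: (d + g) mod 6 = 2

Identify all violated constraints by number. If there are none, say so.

C1: g + b = 4 + 10 = 14 — satisfied.
C2: 3c + 2b = 3(16) + 2(10) = 68 — satisfied.
C3: |10 - 10| = 0; 0 ≤ 3 — satisfied.
C4: f = 24 is in {23, 22, 24} — satisfied.
C5: b - h = 10 - 28 = -18 — satisfied.
C6: b = 10 lies in [10, 12] — satisfied.
C7: d = 10 is even — satisfied.
C8: min(28, 10, 24) = 10 — satisfied.
C9: 28 mod 3 = 1 — satisfied.
C10: gcd(10, 28) = 2 — satisfied.
C11: d + g = 14; 14 mod 6 = 2 — satisfied.

The assignment satisfies every constraint.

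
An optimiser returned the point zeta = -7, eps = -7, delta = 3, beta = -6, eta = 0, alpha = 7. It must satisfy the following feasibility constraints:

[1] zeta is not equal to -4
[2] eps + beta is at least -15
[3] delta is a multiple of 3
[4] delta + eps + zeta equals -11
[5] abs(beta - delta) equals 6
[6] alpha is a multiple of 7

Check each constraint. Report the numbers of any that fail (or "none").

[1] zeta = -7, and -7 ≠ -4 — satisfied.
[2] eps + beta = -7 + (-6) = -13; -13 ≥ -15 — satisfied.
[3] 3 / 3 = 1, so 3 divides 3 — satisfied.
[4] delta + eps + zeta = 3 + (-7) + (-7) = -11 — satisfied.
[5] abs(-6 - 3) = 9, not 6 — violated.
[6] 7 / 7 = 1, so 7 divides 7 — satisfied.

Violated: 5.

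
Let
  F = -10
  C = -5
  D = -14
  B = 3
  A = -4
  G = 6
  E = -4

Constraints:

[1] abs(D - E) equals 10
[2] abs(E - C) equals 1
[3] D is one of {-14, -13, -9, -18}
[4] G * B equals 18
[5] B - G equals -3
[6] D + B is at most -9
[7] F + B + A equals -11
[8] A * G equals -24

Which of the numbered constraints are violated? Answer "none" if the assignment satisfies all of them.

No violations.

[1] abs(-14 - (-4)) = 10  holds
[2] abs(-4 - (-5)) = 1  holds
[3] D = -14 is in {-14, -13, -9, -18}  holds
[4] G * B = 6 * 3 = 18  holds
[5] B - G = 3 - 6 = -3  holds
[6] D + B = -14 + 3 = -11; -11 ≤ -9  holds
[7] F + B + A = -10 + 3 + (-4) = -11  holds
[8] A * G = -4 * 6 = -24  holds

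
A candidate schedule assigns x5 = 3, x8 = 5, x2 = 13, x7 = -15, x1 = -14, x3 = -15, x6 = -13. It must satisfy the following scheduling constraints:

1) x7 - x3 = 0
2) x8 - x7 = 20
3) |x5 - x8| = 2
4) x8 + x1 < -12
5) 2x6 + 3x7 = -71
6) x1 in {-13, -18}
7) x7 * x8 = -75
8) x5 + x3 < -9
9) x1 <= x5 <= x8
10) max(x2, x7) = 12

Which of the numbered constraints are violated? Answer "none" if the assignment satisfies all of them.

Constraints 4, 6, and 10 do not hold.

1) x7 - x3 = -15 - (-15) = 0  holds
2) x8 - x7 = 5 - (-15) = 20  holds
3) |3 - 5| = 2  holds
4) x8 + x1 = 5 + (-14) = -9; -9 ≥ -12, bound -12 not met  fails
5) 2x6 + 3x7 = 2(-13) + 3(-15) = -71  holds
6) x1 = -14 is not in {-13, -18}  fails
7) x7 * x8 = -15 * 5 = -75  holds
8) x5 + x3 = 3 + (-15) = -12; -12 < -9  holds
9) values -14 <= 3 <= 5  holds
10) max(13, -15) = 13, not 12  fails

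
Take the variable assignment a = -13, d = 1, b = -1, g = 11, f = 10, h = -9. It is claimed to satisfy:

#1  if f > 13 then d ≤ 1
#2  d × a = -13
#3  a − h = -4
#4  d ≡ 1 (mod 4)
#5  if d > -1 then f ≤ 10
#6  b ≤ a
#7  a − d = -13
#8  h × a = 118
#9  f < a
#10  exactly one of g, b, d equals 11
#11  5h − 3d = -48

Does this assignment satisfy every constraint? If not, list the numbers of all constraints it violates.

#1 f = 10, not > 13; antecedent false, conditional vacuously true — satisfied.
#2 d × a = 1 × (-13) = -13 — satisfied.
#3 a − h = -13 − (-9) = -4 — satisfied.
#4 1 mod 4 = 1 — satisfied.
#5 d = 1 > -1, so we need f ≤ 10; f = 10 ≤ 10 — satisfied.
#6 b = -1, a = -13; -1 > -13 (want ≤) — violated.
#7 a − d = -13 − 1 = -14, not -13 — violated.
#8 h × a = -9 × (-13) = 117, not 118 — violated.
#9 f = 10, a = -13; 10 ≥ -13 (want <) — violated.
#10 g=11, b=-1, d=1; 1 of them equals 11 — satisfied.
#11 5h − 3d = 5(-9) − 3(1) = -48 — satisfied.

Constraints 6, 7, 8, and 9 do not hold.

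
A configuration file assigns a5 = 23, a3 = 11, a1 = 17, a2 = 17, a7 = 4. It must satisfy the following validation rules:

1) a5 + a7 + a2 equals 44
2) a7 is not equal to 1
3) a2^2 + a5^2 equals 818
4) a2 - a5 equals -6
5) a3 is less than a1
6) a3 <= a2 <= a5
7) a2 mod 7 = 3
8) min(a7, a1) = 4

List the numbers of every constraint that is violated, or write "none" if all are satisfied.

1) a5 + a7 + a2 = 23 + 4 + 17 = 44  ✔
2) a7 = 4, and 4 ≠ 1  ✔
3) a2^2 + a5^2 = 17^2 + 23^2 = 289 + 529 = 818  ✔
4) a2 - a5 = 17 - 23 = -6  ✔
5) a3 = 11, a1 = 17; 11 < 17  ✔
6) values 11 <= 17 <= 23  ✔
7) 17 mod 7 = 3  ✔
8) min(4, 17) = 4  ✔

All constraints are satisfied.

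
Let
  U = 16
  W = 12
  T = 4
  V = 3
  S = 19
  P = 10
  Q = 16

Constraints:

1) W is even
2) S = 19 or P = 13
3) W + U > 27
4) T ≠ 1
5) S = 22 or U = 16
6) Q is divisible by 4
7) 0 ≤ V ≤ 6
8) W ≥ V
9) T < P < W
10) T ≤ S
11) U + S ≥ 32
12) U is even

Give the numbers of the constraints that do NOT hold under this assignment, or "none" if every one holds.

Yes — all constraints hold.

1) W = 12 is even — holds.
2) S = 19 = 19 (first disjunct) — holds.
3) W + U = 12 + 16 = 28; 28 > 27 — holds.
4) T = 4, and 4 ≠ 1 — holds.
5) S = 19 ≠ 22, but U = 16 = 16 (second disjunct) — holds.
6) 16 / 4 = 4, so 4 divides 16 — holds.
7) V = 3 lies in [0, 6] — holds.
8) W = 12, V = 3; 12 ≥ 3 — holds.
9) values 4 < 10 < 12 — holds.
10) T = 4, S = 19; 4 ≤ 19 — holds.
11) U + S = 16 + 19 = 35; 35 ≥ 32 — holds.
12) U = 16 is even — holds.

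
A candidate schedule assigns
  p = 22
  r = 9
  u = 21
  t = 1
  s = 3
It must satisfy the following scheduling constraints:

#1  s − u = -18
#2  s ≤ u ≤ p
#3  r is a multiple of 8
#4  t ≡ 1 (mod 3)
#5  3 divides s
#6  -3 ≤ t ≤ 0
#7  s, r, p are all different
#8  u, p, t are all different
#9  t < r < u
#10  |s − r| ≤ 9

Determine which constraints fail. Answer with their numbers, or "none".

#1 s − u = 3 − 21 = -18 — satisfied.
#2 values 3 ≤ 21 ≤ 22 — satisfied.
#3 9 = 8×1 + 1, so 8 does not divide 9 — violated.
#4 1 mod 3 = 1 — satisfied.
#5 3 / 3 = 1, so 3 divides 3 — satisfied.
#6 t = 1 is outside [-3, 0] — violated.
#7 values 3, 9, 22 are pairwise distinct — satisfied.
#8 values 21, 22, 1 are pairwise distinct — satisfied.
#9 values 1 < 9 < 21 — satisfied.
#10 |3 − 9| = 6; 6 ≤ 9 — satisfied.

The assignment fails constraints 3, 6.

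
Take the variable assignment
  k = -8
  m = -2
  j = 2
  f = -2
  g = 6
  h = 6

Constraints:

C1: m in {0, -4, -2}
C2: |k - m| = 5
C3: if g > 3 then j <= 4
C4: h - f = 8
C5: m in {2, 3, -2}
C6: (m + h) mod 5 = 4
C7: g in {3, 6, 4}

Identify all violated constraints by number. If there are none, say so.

C1: m = -2 is in {0, -4, -2} — holds.
C2: |-8 - (-2)| = 6, not 5 — fails.
C3: g = 6 > 3, so we need j ≤ 4; j = 2 ≤ 4 — holds.
C4: h - f = 6 - (-2) = 8 — holds.
C5: m = -2 is in {2, 3, -2} — holds.
C6: m + h = 4; 4 mod 5 = 4 — holds.
C7: g = 6 is in {3, 6, 4} — holds.

Constraint 2 does not hold.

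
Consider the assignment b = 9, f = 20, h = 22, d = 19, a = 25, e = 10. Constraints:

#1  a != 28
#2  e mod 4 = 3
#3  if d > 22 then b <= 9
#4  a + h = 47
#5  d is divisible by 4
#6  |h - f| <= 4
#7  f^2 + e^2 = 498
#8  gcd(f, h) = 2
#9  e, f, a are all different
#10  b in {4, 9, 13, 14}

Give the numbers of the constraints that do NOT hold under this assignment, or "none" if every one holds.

#1 a = 25, and 25 ≠ 28  yes
#2 10 mod 4 = 2, not 3  no
#3 d = 19, not > 22; antecedent false, conditional vacuously true  yes
#4 a + h = 25 + 22 = 47  yes
#5 19 = 4*4 + 3, so 4 does not divide 19  no
#6 |22 - 20| = 2; 2 ≤ 4  yes
#7 f^2 + e^2 = 20^2 + 10^2 = 400 + 100 = 500, not 498  no
#8 gcd(20, 22) = 2  yes
#9 values 10, 20, 25 are pairwise distinct  yes
#10 b = 9 is in {4, 9, 13, 14}  yes

Violated: 2, 5, and 7.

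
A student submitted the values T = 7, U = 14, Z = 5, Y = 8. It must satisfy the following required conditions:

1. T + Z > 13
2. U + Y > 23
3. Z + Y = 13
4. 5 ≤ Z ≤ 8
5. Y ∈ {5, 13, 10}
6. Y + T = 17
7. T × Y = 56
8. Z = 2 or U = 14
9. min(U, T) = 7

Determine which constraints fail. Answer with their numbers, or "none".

Constraints 1, 2, 5, and 6 are violated.

1. T + Z = 7 + 5 = 12; 12 ≤ 13, bound 13 not met — fails.
2. U + Y = 14 + 8 = 22; 22 ≤ 23, bound 23 not met — fails.
3. Z + Y = 5 + 8 = 13 — holds.
4. Z = 5 lies in [5, 8] — holds.
5. Y = 8 is not in {5, 13, 10} — fails.
6. Y + T = 8 + 7 = 15, not 17 — fails.
7. T × Y = 7 × 8 = 56 — holds.
8. Z = 5 ≠ 2, but U = 14 = 14 (second disjunct) — holds.
9. min(14, 7) = 7 — holds.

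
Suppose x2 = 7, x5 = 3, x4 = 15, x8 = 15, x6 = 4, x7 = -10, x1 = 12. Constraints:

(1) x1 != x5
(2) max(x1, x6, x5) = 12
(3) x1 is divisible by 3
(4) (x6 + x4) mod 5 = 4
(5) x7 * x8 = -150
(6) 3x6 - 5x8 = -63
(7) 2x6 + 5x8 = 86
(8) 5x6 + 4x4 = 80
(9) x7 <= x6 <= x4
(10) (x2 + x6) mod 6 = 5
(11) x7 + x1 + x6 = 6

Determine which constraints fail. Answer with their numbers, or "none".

(1) x1 = 12, x5 = 3; distinct  OK
(2) max(12, 4, 3) = 12  OK
(3) 12 / 3 = 4, so 3 divides 12  OK
(4) x6 + x4 = 19; 19 mod 5 = 4  OK
(5) x7 * x8 = -10 * 15 = -150  OK
(6) 3x6 - 5x8 = 3(4) - 5(15) = -63  OK
(7) 2x6 + 5x8 = 2(4) + 5(15) = 83, not 86  FAIL
(8) 5x6 + 4x4 = 5(4) + 4(15) = 80  OK
(9) values -10 <= 4 <= 15  OK
(10) x2 + x6 = 11; 11 mod 6 = 5  OK
(11) x7 + x1 + x6 = -10 + 12 + 4 = 6  OK

The assignment fails constraint 7.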